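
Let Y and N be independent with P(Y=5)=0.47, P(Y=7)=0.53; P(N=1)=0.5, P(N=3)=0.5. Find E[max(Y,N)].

6.06

E[max(Y,N)] = Σ_y Σ_n max(y,n) · P(Y=y)P(N=n)
 = 5·0.235 + 5·0.235 + 7·0.265 + 7·0.265
 = 1.175 + 1.175 + 1.855 + 1.855
 = 6.06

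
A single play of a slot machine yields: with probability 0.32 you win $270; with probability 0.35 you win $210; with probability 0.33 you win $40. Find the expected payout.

E[payout] = 270·0.32 + 210·0.35 + 40·0.33
 = 86.4 + 73.5 + 13.2
 = 173.1

173.1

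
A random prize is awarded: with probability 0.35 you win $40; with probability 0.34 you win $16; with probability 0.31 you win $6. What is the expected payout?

21.3

E[payout] = 40·0.35 + 16·0.34 + 6·0.31
 = 14 + 5.44 + 1.86
 = 21.3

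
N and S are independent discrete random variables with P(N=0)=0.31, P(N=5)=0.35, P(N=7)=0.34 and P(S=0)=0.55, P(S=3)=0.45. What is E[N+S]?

5.48

E[N+S] = Σ_n Σ_s (n+s) · P(N=n)P(S=s)
 = 0·0.1705 + 3·0.1395 + 5·0.1925 + 8·0.1575 + 7·0.187 + 10·0.153
 = 0 + 0.4185 + 0.9625 + 1.26 + 1.309 + 1.53
 = 5.48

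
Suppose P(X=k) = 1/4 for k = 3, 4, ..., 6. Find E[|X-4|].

1

E[|X-4|] = Σ |x-4|·P(X=x)
 = 1·1/4 + 0·1/4 + 1·1/4 + 2·1/4
 = 1/4 + 0 + 1/4 + 1/2
 = 1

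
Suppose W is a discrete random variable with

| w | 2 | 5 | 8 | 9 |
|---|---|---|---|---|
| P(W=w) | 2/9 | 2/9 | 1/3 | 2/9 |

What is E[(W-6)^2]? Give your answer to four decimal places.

7.1111

E[(W-6)^2] = Σ (w-6)^2·P(W=w)
 = 16·2/9 + 1·2/9 + 4·1/3 + 9·2/9
 = 32/9 + 2/9 + 4/3 + 2
 = 64/9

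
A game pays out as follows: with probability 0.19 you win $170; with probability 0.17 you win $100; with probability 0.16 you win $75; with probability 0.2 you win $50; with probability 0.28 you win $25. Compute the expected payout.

E[payout] = 170·0.19 + 100·0.17 + 75·0.16 + 50·0.2 + 25·0.28
 = 32.3 + 17 + 12 + 10 + 7
 = 78.3

78.3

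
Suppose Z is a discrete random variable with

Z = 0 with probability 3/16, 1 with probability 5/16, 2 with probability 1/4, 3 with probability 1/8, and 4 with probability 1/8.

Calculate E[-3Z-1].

E[-3Z-1] = Σ (-3z-1)·P(Z=z)
 = (-1)·3/16 + (-4)·5/16 + (-7)·1/4 + (-10)·1/8 + (-13)·1/8
 = (-3/16) + (-5/4) + (-7/4) + (-5/4) + (-13/8)
 = -97/16

-6.0625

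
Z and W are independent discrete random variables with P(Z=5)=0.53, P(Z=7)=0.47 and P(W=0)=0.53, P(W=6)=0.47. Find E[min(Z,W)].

E[min(Z,W)] = Σ_z Σ_w min(z,w) · P(Z=z)P(W=w)
 = 0·0.2809 + 5·0.2491 + 0·0.2491 + 6·0.2209
 = 0 + 1.2455 + 0 + 1.3254
 = 2.5709

2.5709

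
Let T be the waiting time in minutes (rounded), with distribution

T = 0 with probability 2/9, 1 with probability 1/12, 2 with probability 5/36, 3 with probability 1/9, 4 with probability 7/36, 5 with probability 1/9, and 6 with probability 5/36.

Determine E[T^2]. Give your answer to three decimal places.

12.528

E[T^2] = Σ t^2·P(T=t)
 = 0·2/9 + 1·1/12 + 4·5/36 + 9·1/9 + 16·7/36 + 25·1/9 + 36·5/36
 = 0 + 1/12 + 5/9 + 1 + 28/9 + 25/9 + 5
 = 451/36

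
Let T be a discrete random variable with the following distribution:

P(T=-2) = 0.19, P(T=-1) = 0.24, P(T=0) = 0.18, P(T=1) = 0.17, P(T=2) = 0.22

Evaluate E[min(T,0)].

-0.62

E[min(T,0)] = Σ min(t,0)·P(T=t)
 = (-2)·0.19 + (-1)·0.24 + 0·0.18 + 0·0.17 + 0·0.22
 = (-0.38) + (-0.24) + 0 + 0 + 0
 = -0.62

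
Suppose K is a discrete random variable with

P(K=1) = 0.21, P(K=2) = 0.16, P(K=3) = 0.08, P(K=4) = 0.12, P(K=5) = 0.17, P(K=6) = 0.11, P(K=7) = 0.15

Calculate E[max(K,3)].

E[max(K,3)] = Σ max(k,3)·P(K=k)
 = 3·0.21 + 3·0.16 + 3·0.08 + 4·0.12 + 5·0.17 + 6·0.11 + 7·0.15
 = 0.63 + 0.48 + 0.24 + 0.48 + 0.85 + 0.66 + 1.05
 = 4.39

4.39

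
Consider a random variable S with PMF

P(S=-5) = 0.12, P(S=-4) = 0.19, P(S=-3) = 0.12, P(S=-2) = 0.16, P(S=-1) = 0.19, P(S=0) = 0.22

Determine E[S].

E[S] = Σ s·P(S=s)
 = (-5)·0.12 + (-4)·0.19 + (-3)·0.12 + (-2)·0.16 + (-1)·0.19 + 0·0.22
 = (-0.6) + (-0.76) + (-0.36) + (-0.32) + (-0.19) + 0
 = -2.23

-2.23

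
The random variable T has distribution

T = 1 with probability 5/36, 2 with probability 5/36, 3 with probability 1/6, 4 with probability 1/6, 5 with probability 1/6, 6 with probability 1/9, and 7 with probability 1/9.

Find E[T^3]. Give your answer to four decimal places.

99.3611

E[T^3] = Σ t^3·P(T=t)
 = 1·5/36 + 8·5/36 + 27·1/6 + 64·1/6 + 125·1/6 + 216·1/9 + 343·1/9
 = 5/36 + 10/9 + 9/2 + 32/3 + 125/6 + 24 + 343/9
 = 3577/36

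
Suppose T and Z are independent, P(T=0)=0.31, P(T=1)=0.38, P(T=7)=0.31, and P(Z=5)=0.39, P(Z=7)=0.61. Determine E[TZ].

15.861

E[TZ] = Σ_t Σ_z tz · P(T=t)P(Z=z)
 = 0·0.1209 + 0·0.1891 + 5·0.1482 + 7·0.2318 + 35·0.1209 + 49·0.1891
 = 0 + 0 + 0.741 + 1.6226 + 4.2315 + 9.2659
 = 15.861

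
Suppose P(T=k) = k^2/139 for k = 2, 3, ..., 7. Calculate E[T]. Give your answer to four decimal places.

E[T] = Σ t·P(T=t)
 = 2·4/139 + 3·9/139 + 4·16/139 + 5·25/139 + 6·36/139 + 7·49/139
 = 8/139 + 27/139 + 64/139 + 125/139 + 216/139 + 343/139
 = 783/139

5.6331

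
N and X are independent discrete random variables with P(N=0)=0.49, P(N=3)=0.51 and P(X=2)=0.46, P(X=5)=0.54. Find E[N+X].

5.15

E[N+X] = Σ_n Σ_x (n+x) · P(N=n)P(X=x)
 = 2·0.2254 + 5·0.2646 + 5·0.2346 + 8·0.2754
 = 0.4508 + 1.323 + 1.173 + 2.2032
 = 5.15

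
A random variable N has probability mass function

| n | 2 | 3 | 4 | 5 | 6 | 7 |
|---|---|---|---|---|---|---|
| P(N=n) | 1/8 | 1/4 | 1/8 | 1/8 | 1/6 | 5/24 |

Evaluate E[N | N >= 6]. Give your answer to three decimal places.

P(N >= 6) = 1/6 + 5/24 = 3/8.
E[N | N >= 6] = [6·1/6 + 7·5/24] / (3/8)
 = 59/24 / (3/8)
 = 59/9

6.556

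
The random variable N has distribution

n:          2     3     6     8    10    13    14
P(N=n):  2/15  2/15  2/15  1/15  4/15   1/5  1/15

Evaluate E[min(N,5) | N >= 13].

P(N >= 13) = 1/5 + 1/15 = 4/15.
E[min(N,5) | N >= 13] = [5·1/5 + 5·1/15] / (4/15)
 = 4/3 / (4/15)
 = 5

5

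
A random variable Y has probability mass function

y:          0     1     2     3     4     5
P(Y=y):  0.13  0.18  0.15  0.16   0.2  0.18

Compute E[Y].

E[Y] = Σ y·P(Y=y)
 = 0·0.13 + 1·0.18 + 2·0.15 + 3·0.16 + 4·0.2 + 5·0.18
 = 0 + 0.18 + 0.3 + 0.48 + 0.8 + 0.9
 = 2.66

2.66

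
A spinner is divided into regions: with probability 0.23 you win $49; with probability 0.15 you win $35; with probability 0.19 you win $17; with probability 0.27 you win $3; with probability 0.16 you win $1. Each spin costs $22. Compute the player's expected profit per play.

-1.28

E[payout] = 49·0.23 + 35·0.15 + 17·0.19 + 3·0.27 + 1·0.16
 = 11.27 + 5.25 + 3.23 + 0.81 + 0.16
 = 20.72
Net = 20.72 - 22 = -1.28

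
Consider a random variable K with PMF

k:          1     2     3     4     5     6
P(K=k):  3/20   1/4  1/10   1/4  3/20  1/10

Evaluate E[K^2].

13.4

E[K^2] = Σ k^2·P(K=k)
 = 1·3/20 + 4·1/4 + 9·1/10 + 16·1/4 + 25·3/20 + 36·1/10
 = 3/20 + 1 + 9/10 + 4 + 15/4 + 18/5
 = 67/5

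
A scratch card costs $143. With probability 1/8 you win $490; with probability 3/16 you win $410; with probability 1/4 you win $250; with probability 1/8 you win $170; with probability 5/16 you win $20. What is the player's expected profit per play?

E[payout] = 490·1/8 + 410·3/16 + 250·1/4 + 170·1/8 + 20·5/16
 = 245/4 + 615/8 + 125/2 + 85/4 + 25/4
 = 1825/8
Net = 1825/8 - 143 = 681/8

85.125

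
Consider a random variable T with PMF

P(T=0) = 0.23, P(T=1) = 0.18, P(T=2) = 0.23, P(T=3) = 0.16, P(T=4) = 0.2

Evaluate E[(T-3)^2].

3.22

E[(T-3)^2] = Σ (t-3)^2·P(T=t)
 = 9·0.23 + 4·0.18 + 1·0.23 + 0·0.16 + 1·0.2
 = 2.07 + 0.72 + 0.23 + 0 + 0.2
 = 3.22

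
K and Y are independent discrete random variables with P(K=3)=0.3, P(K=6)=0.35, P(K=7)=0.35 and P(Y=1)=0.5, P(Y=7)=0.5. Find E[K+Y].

9.45

E[K+Y] = Σ_k Σ_y (k+y) · P(K=k)P(Y=y)
 = 4·0.15 + 10·0.15 + 7·0.175 + 13·0.175 + 8·0.175 + 14·0.175
 = 0.6 + 1.5 + 1.225 + 2.275 + 1.4 + 2.45
 = 9.45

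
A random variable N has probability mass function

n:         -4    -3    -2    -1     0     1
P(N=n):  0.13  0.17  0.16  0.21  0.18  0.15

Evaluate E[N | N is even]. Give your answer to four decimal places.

P(N is even) = 0.13 + 0.16 + 0.18 = 0.47.
E[N | N is even] = [(-4)·0.13 + (-2)·0.16 + 0·0.18] / 0.47
 = -0.84 / 0.47
 = -84/47

-1.7872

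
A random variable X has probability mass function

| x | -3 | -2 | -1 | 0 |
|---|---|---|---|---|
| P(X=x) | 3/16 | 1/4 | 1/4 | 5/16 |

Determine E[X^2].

2.9375

E[X^2] = Σ x^2·P(X=x)
 = 9·3/16 + 4·1/4 + 1·1/4 + 0·5/16
 = 27/16 + 1 + 1/4 + 0
 = 47/16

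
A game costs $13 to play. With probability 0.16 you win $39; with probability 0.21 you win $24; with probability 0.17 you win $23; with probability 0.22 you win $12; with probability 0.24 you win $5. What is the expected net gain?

E[payout] = 39·0.16 + 24·0.21 + 23·0.17 + 12·0.22 + 5·0.24
 = 6.24 + 5.04 + 3.91 + 2.64 + 1.2
 = 19.03
Net = 19.03 - 13 = 6.03

6.03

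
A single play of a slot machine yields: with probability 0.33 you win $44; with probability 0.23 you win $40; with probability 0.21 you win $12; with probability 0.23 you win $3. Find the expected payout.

26.93

E[payout] = 44·0.33 + 40·0.23 + 12·0.21 + 3·0.23
 = 14.52 + 9.2 + 2.52 + 0.69
 = 26.93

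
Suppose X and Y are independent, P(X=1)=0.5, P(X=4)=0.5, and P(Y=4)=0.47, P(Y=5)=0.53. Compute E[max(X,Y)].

E[max(X,Y)] = Σ_x Σ_y max(x,y) · P(X=x)P(Y=y)
 = 4·0.235 + 5·0.265 + 4·0.235 + 5·0.265
 = 0.94 + 1.325 + 0.94 + 1.325
 = 4.53

4.53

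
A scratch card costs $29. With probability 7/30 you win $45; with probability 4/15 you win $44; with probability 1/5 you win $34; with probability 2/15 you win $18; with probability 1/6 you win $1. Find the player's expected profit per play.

E[payout] = 45·7/30 + 44·4/15 + 34·1/5 + 18·2/15 + 1·1/6
 = 21/2 + 176/15 + 34/5 + 12/5 + 1/6
 = 158/5
Net = 158/5 - 29 = 13/5

2.6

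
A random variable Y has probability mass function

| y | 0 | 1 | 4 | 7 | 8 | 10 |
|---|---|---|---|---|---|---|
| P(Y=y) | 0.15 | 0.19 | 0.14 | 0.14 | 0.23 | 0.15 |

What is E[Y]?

E[Y] = Σ y·P(Y=y)
 = 0·0.15 + 1·0.19 + 4·0.14 + 7·0.14 + 8·0.23 + 10·0.15
 = 0 + 0.19 + 0.56 + 0.98 + 1.84 + 1.5
 = 5.07

5.07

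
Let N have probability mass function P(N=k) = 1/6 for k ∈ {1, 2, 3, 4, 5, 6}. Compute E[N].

3.5

E[N] = Σ n·P(N=n)
 = 1·1/6 + 2·1/6 + 3·1/6 + 4·1/6 + 5·1/6 + 6·1/6
 = 1/6 + 1/3 + 1/2 + 2/3 + 5/6 + 1
 = 7/2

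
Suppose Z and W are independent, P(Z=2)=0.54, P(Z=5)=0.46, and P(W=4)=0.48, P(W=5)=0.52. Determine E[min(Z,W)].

E[min(Z,W)] = Σ_z Σ_w min(z,w) · P(Z=z)P(W=w)
 = 2·0.2592 + 2·0.2808 + 4·0.2208 + 5·0.2392
 = 0.5184 + 0.5616 + 0.8832 + 1.196
 = 3.1592

3.1592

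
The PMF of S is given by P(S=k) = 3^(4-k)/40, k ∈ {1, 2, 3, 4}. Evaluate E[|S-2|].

E[|S-2|] = Σ |s-2|·P(S=s)
 = 1·27/40 + 0·9/40 + 1·3/40 + 2·1/40
 = 27/40 + 0 + 3/40 + 1/20
 = 4/5

0.8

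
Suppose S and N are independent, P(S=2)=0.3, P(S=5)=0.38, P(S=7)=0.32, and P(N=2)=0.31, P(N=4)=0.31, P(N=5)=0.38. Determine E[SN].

E[SN] = Σ_s Σ_n sn · P(S=s)P(N=n)
 = 4·0.093 + 8·0.093 + 10·0.114 + 10·0.1178 + 20·0.1178 + 25·0.1444 + 14·0.0992 + 28·0.0992 + 35·0.1216
 = 0.372 + 0.744 + 1.14 + 1.178 + 2.356 + 3.61 + 1.3888 + 2.7776 + 4.256
 = 17.8224

17.8224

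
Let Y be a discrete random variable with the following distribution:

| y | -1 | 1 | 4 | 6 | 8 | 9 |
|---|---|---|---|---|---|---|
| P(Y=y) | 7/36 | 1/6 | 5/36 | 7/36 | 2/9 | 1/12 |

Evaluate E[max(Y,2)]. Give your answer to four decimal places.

E[max(Y,2)] = Σ max(y,2)·P(Y=y)
 = 2·7/36 + 2·1/6 + 4·5/36 + 6·7/36 + 8·2/9 + 9·1/12
 = 7/18 + 1/3 + 5/9 + 7/6 + 16/9 + 3/4
 = 179/36

4.9722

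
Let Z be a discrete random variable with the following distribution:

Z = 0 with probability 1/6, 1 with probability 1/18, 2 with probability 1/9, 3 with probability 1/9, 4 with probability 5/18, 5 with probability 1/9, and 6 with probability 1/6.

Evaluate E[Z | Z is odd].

3.4

P(Z is odd) = 1/18 + 1/9 + 1/9 = 5/18.
E[Z | Z is odd] = [1·1/18 + 3·1/9 + 5·1/9] / (5/18)
 = 17/18 / (5/18)
 = 17/5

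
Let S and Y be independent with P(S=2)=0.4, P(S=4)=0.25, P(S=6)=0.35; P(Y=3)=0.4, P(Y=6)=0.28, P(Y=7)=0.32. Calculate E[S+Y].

9.02

E[S+Y] = Σ_s Σ_y (s+y) · P(S=s)P(Y=y)
 = 5·0.16 + 8·0.112 + 9·0.128 + 7·0.1 + 10·0.07 + 11·0.08 + 9·0.14 + 12·0.098 + 13·0.112
 = 0.8 + 0.896 + 1.152 + 0.7 + 0.7 + 0.88 + 1.26 + 1.176 + 1.456
 = 9.02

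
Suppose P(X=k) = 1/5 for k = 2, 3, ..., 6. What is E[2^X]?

E[2^X] = Σ 2^x·P(X=x)
 = 4·1/5 + 8·1/5 + 16·1/5 + 32·1/5 + 64·1/5
 = 4/5 + 8/5 + 16/5 + 32/5 + 64/5
 = 124/5

24.8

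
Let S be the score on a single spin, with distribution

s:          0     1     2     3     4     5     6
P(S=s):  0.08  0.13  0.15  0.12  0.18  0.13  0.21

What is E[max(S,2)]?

3.71

E[max(S,2)] = Σ max(s,2)·P(S=s)
 = 2·0.08 + 2·0.13 + 2·0.15 + 3·0.12 + 4·0.18 + 5·0.13 + 6·0.21
 = 0.16 + 0.26 + 0.3 + 0.36 + 0.72 + 0.65 + 1.26
 = 3.71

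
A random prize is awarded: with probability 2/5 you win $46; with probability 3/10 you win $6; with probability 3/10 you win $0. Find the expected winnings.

E[payout] = 46·2/5 + 6·3/10 + 0·3/10
 = 92/5 + 9/5 + 0
 = 101/5

20.2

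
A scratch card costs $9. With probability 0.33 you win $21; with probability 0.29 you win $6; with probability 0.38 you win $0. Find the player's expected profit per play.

-0.33

E[payout] = 21·0.33 + 6·0.29 + 0·0.38
 = 6.93 + 1.74 + 0
 = 8.67
Net = 8.67 - 9 = -0.33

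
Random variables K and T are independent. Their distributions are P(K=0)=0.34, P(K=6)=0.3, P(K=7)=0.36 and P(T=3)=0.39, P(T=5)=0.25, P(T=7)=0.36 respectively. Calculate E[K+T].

E[K+T] = Σ_k Σ_t (k+t) · P(K=k)P(T=t)
 = 3·0.1326 + 5·0.085 + 7·0.1224 + 9·0.117 + 11·0.075 + 13·0.108 + 10·0.1404 + 12·0.09 + 14·0.1296
 = 0.3978 + 0.425 + 0.8568 + 1.053 + 0.825 + 1.404 + 1.404 + 1.08 + 1.8144
 = 9.26

9.26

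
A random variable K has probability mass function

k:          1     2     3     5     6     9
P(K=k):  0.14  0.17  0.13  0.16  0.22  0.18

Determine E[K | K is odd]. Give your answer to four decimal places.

4.8361

P(K is odd) = 0.14 + 0.13 + 0.16 + 0.18 = 0.61.
E[K | K is odd] = [1·0.14 + 3·0.13 + 5·0.16 + 9·0.18] / 0.61
 = 2.95 / 0.61
 = 295/61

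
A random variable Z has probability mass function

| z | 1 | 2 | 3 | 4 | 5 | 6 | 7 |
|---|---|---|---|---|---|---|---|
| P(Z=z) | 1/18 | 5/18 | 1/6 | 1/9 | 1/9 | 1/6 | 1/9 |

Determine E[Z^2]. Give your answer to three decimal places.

18.667

E[Z^2] = Σ z^2·P(Z=z)
 = 1·1/18 + 4·5/18 + 9·1/6 + 16·1/9 + 25·1/9 + 36·1/6 + 49·1/9
 = 1/18 + 10/9 + 3/2 + 16/9 + 25/9 + 6 + 49/9
 = 56/3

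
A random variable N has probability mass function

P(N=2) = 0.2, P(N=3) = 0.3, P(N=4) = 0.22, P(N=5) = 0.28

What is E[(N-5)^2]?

3.22

E[(N-5)^2] = Σ (n-5)^2·P(N=n)
 = 9·0.2 + 4·0.3 + 1·0.22 + 0·0.28
 = 1.8 + 1.2 + 0.22 + 0
 = 3.22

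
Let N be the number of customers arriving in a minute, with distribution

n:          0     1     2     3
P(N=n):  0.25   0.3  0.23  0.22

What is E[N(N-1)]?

E[N(N-1)] = Σ n(n-1)·P(N=n)
 = 0·0.25 + 0·0.3 + 2·0.23 + 6·0.22
 = 0 + 0 + 0.46 + 1.32
 = 1.78

1.78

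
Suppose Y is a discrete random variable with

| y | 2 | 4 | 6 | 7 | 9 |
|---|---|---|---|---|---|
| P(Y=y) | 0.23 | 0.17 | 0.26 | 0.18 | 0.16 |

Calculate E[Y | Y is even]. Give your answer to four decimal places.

P(Y is even) = 0.23 + 0.17 + 0.26 = 0.66.
E[Y | Y is even] = [2·0.23 + 4·0.17 + 6·0.26] / 0.66
 = 2.7 / 0.66
 = 45/11

4.0909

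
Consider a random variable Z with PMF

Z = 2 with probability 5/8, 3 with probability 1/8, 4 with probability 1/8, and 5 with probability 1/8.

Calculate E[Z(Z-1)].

E[Z(Z-1)] = Σ z(z-1)·P(Z=z)
 = 2·5/8 + 6·1/8 + 12·1/8 + 20·1/8
 = 5/4 + 3/4 + 3/2 + 5/2
 = 6

6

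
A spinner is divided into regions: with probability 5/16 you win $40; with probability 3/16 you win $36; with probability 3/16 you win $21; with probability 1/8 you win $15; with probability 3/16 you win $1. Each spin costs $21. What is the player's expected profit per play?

E[payout] = 40·5/16 + 36·3/16 + 21·3/16 + 15·1/8 + 1·3/16
 = 25/2 + 27/4 + 63/16 + 15/8 + 3/16
 = 101/4
Net = 101/4 - 21 = 17/4

4.25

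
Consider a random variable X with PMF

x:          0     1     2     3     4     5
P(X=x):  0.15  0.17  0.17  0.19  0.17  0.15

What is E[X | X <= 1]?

P(X <= 1) = 0.15 + 0.17 = 0.32.
E[X | X <= 1] = [0·0.15 + 1·0.17] / 0.32
 = 0.17 / 0.32
 = 17/32

0.53125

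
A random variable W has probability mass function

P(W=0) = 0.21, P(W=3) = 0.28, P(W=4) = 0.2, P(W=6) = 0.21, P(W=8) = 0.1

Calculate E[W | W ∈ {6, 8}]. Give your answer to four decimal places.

P(W ∈ {6, 8}) = 0.21 + 0.1 = 0.31.
E[W | W ∈ {6, 8}] = [6·0.21 + 8·0.1] / 0.31
 = 2.06 / 0.31
 = 206/31

6.6452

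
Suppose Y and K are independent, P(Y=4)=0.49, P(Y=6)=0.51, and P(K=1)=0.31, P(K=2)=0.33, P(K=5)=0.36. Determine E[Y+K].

E[Y+K] = Σ_y Σ_k (y+k) · P(Y=y)P(K=k)
 = 5·0.1519 + 6·0.1617 + 9·0.1764 + 7·0.1581 + 8·0.1683 + 11·0.1836
 = 0.7595 + 0.9702 + 1.5876 + 1.1067 + 1.3464 + 2.0196
 = 7.79

7.79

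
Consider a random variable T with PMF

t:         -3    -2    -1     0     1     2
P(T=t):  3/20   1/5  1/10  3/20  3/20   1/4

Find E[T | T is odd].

-1

P(T is odd) = 3/20 + 1/10 + 3/20 = 2/5.
E[T | T is odd] = [(-3)·3/20 + (-1)·1/10 + 1·3/20] / (2/5)
 = -2/5 / (2/5)
 = -1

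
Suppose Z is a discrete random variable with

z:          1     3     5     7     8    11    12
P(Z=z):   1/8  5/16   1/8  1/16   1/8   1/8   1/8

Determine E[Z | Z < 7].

3

P(Z < 7) = 1/8 + 5/16 + 1/8 = 9/16.
E[Z | Z < 7] = [1·1/8 + 3·5/16 + 5·1/8] / (9/16)
 = 27/16 / (9/16)
 = 3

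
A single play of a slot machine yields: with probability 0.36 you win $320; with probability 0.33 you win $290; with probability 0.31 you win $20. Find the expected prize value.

217.1

E[payout] = 320·0.36 + 290·0.33 + 20·0.31
 = 115.2 + 95.7 + 6.2
 = 217.1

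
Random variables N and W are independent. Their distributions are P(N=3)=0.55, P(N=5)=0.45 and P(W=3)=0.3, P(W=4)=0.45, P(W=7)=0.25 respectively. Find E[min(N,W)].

E[min(N,W)] = Σ_n Σ_w min(n,w) · P(N=n)P(W=w)
 = 3·0.165 + 3·0.2475 + 3·0.1375 + 3·0.135 + 4·0.2025 + 5·0.1125
 = 0.495 + 0.7425 + 0.4125 + 0.405 + 0.81 + 0.5625
 = 3.4275

3.4275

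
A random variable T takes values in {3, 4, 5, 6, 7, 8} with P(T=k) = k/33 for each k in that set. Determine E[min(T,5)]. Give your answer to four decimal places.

4.6970

E[min(T,5)] = Σ min(t,5)·P(T=t)
 = 3·1/11 + 4·4/33 + 5·5/33 + 5·2/11 + 5·7/33 + 5·8/33
 = 3/11 + 16/33 + 25/33 + 10/11 + 35/33 + 40/33
 = 155/33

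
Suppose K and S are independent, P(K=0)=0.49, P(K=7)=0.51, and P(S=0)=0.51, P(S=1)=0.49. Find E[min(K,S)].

E[min(K,S)] = Σ_k Σ_s min(k,s) · P(K=k)P(S=s)
 = 0·0.2499 + 0·0.2401 + 0·0.2601 + 1·0.2499
 = 0 + 0 + 0 + 0.2499
 = 0.2499

0.2499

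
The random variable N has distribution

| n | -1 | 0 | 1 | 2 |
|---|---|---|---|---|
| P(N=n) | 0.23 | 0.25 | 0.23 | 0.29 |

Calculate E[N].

0.58

E[N] = Σ n·P(N=n)
 = (-1)·0.23 + 0·0.25 + 1·0.23 + 2·0.29
 = (-0.23) + 0 + 0.23 + 0.58
 = 0.58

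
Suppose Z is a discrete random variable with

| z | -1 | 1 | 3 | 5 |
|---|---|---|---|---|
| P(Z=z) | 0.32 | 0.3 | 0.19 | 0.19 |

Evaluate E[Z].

1.5

E[Z] = Σ z·P(Z=z)
 = (-1)·0.32 + 1·0.3 + 3·0.19 + 5·0.19
 = (-0.32) + 0.3 + 0.57 + 0.95
 = 1.5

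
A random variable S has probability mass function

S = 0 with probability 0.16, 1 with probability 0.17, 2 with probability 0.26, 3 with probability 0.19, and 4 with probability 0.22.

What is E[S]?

2.14

E[S] = Σ s·P(S=s)
 = 0·0.16 + 1·0.17 + 2·0.26 + 3·0.19 + 4·0.22
 = 0 + 0.17 + 0.52 + 0.57 + 0.88
 = 2.14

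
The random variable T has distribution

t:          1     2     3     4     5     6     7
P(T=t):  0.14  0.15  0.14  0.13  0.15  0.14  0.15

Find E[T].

4.02

E[T] = Σ t·P(T=t)
 = 1·0.14 + 2·0.15 + 3·0.14 + 4·0.13 + 5·0.15 + 6·0.14 + 7·0.15
 = 0.14 + 0.3 + 0.42 + 0.52 + 0.75 + 0.84 + 1.05
 = 4.02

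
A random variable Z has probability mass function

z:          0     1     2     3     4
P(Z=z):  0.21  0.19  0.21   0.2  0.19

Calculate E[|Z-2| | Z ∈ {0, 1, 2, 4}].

P(Z ∈ {0, 1, 2, 4}) = 0.21 + 0.19 + 0.21 + 0.19 = 0.8.
E[|Z-2| | Z ∈ {0, 1, 2, 4}] = [2·0.21 + 1·0.19 + 0·0.21 + 2·0.19] / 0.8
 = 0.99 / 0.8
 = 99/80

1.2375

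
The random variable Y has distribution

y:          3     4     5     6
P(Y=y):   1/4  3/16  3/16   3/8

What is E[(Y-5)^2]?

E[(Y-5)^2] = Σ (y-5)^2·P(Y=y)
 = 4·1/4 + 1·3/16 + 0·3/16 + 1·3/8
 = 1 + 3/16 + 0 + 3/8
 = 25/16

1.5625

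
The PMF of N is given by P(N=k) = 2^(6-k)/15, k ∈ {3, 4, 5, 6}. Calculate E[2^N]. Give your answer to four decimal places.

E[2^N] = Σ 2^n·P(N=n)
 = 8·8/15 + 16·4/15 + 32·2/15 + 64·1/15
 = 64/15 + 64/15 + 64/15 + 64/15
 = 256/15

17.0667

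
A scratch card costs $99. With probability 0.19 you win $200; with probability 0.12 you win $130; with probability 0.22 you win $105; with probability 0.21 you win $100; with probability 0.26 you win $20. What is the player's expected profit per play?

E[payout] = 200·0.19 + 130·0.12 + 105·0.22 + 100·0.21 + 20·0.26
 = 38 + 15.6 + 23.1 + 21 + 5.2
 = 102.9
Net = 102.9 - 99 = 3.9

3.9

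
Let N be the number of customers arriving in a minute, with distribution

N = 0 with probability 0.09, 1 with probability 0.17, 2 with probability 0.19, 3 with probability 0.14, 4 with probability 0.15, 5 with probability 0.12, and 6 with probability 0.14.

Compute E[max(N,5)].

E[max(N,5)] = Σ max(n,5)·P(N=n)
 = 5·0.09 + 5·0.17 + 5·0.19 + 5·0.14 + 5·0.15 + 5·0.12 + 6·0.14
 = 0.45 + 0.85 + 0.95 + 0.7 + 0.75 + 0.6 + 0.84
 = 5.14

5.14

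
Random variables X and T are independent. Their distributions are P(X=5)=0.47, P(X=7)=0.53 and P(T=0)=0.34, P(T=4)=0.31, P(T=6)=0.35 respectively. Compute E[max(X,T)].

E[max(X,T)] = Σ_x Σ_t max(x,t) · P(X=x)P(T=t)
 = 5·0.1598 + 5·0.1457 + 6·0.1645 + 7·0.1802 + 7·0.1643 + 7·0.1855
 = 0.799 + 0.7285 + 0.987 + 1.2614 + 1.1501 + 1.2985
 = 6.2245

6.2245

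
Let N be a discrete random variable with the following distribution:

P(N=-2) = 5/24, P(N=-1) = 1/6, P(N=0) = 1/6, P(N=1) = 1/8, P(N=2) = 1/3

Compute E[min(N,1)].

E[min(N,1)] = Σ min(n,1)·P(N=n)
 = (-2)·5/24 + (-1)·1/6 + 0·1/6 + 1·1/8 + 1·1/3
 = (-5/12) + (-1/6) + 0 + 1/8 + 1/3
 = -1/8

-0.125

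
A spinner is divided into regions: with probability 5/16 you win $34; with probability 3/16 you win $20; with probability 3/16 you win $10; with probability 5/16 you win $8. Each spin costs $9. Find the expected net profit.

9.75

E[payout] = 34·5/16 + 20·3/16 + 10·3/16 + 8·5/16
 = 85/8 + 15/4 + 15/8 + 5/2
 = 75/4
Net = 75/4 - 9 = 39/4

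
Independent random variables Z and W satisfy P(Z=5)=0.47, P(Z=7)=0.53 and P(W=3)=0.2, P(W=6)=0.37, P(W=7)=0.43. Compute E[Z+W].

11.89

E[Z+W] = Σ_z Σ_w (z+w) · P(Z=z)P(W=w)
 = 8·0.094 + 11·0.1739 + 12·0.2021 + 10·0.106 + 13·0.1961 + 14·0.2279
 = 0.752 + 1.9129 + 2.4252 + 1.06 + 2.5493 + 3.1906
 = 11.89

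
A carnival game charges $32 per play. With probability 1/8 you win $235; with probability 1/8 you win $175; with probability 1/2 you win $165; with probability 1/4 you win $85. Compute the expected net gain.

123

E[payout] = 235·1/8 + 175·1/8 + 165·1/2 + 85·1/4
 = 235/8 + 175/8 + 165/2 + 85/4
 = 155
Net = 155 - 32 = 123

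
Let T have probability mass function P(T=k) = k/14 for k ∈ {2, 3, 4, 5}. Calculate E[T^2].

16

E[T^2] = Σ t^2·P(T=t)
 = 4·1/7 + 9·3/14 + 16·2/7 + 25·5/14
 = 4/7 + 27/14 + 32/7 + 125/14
 = 16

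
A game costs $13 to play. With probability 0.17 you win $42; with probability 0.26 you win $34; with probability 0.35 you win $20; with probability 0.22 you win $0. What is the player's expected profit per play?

9.98

E[payout] = 42·0.17 + 34·0.26 + 20·0.35 + 0·0.22
 = 7.14 + 8.84 + 7 + 0
 = 22.98
Net = 22.98 - 13 = 9.98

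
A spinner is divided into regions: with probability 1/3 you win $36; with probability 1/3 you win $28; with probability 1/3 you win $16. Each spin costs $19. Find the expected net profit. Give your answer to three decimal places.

7.667

E[payout] = 36·1/3 + 28·1/3 + 16·1/3
 = 12 + 28/3 + 16/3
 = 80/3
Net = 80/3 - 19 = 23/3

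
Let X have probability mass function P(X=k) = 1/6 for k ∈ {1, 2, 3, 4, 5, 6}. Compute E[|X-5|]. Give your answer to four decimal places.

1.8333

E[|X-5|] = Σ |x-5|·P(X=x)
 = 4·1/6 + 3·1/6 + 2·1/6 + 1·1/6 + 0·1/6 + 1·1/6
 = 2/3 + 1/2 + 1/3 + 1/6 + 0 + 1/6
 = 11/6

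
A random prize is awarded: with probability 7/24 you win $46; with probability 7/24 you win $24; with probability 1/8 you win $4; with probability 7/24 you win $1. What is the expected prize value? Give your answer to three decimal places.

E[payout] = 46·7/24 + 24·7/24 + 4·1/8 + 1·7/24
 = 161/12 + 7 + 1/2 + 7/24
 = 509/24

21.208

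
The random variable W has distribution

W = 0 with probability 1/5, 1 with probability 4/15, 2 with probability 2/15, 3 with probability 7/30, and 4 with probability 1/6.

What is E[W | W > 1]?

P(W > 1) = 2/15 + 7/30 + 1/6 = 8/15.
E[W | W > 1] = [2·2/15 + 3·7/30 + 4·1/6] / (8/15)
 = 49/30 / (8/15)
 = 49/16

3.0625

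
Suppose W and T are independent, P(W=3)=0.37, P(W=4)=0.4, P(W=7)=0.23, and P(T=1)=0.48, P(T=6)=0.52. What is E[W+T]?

E[W+T] = Σ_w Σ_t (w+t) · P(W=w)P(T=t)
 = 4·0.1776 + 9·0.1924 + 5·0.192 + 10·0.208 + 8·0.1104 + 13·0.1196
 = 0.7104 + 1.7316 + 0.96 + 2.08 + 0.8832 + 1.5548
 = 7.92

7.92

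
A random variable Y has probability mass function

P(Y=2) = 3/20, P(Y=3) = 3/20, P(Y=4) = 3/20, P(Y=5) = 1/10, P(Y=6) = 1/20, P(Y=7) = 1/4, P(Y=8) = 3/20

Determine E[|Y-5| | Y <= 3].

2.5

P(Y <= 3) = 3/20 + 3/20 = 3/10.
E[|Y-5| | Y <= 3] = [3·3/20 + 2·3/20] / (3/10)
 = 3/4 / (3/10)
 = 5/2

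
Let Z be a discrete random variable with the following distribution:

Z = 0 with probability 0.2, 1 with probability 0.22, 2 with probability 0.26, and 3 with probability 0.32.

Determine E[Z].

1.7

E[Z] = Σ z·P(Z=z)
 = 0·0.2 + 1·0.22 + 2·0.26 + 3·0.32
 = 0 + 0.22 + 0.52 + 0.96
 = 1.7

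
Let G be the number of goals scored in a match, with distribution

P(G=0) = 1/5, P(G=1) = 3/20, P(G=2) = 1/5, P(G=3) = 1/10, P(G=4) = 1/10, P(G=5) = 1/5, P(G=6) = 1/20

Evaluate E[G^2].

E[G^2] = Σ g^2·P(G=g)
 = 0·1/5 + 1·3/20 + 4·1/5 + 9·1/10 + 16·1/10 + 25·1/5 + 36·1/20
 = 0 + 3/20 + 4/5 + 9/10 + 8/5 + 5 + 9/5
 = 41/4

10.25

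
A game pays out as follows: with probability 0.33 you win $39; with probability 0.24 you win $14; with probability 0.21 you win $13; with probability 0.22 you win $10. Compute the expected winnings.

E[payout] = 39·0.33 + 14·0.24 + 13·0.21 + 10·0.22
 = 12.87 + 3.36 + 2.73 + 2.2
 = 21.16

21.16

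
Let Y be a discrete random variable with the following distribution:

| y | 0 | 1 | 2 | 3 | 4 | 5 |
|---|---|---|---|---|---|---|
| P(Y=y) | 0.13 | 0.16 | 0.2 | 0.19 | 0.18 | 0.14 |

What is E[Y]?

E[Y] = Σ y·P(Y=y)
 = 0·0.13 + 1·0.16 + 2·0.2 + 3·0.19 + 4·0.18 + 5·0.14
 = 0 + 0.16 + 0.4 + 0.57 + 0.72 + 0.7
 = 2.55

2.55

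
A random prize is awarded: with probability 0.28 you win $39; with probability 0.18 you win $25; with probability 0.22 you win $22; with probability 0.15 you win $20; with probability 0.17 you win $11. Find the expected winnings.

E[payout] = 39·0.28 + 25·0.18 + 22·0.22 + 20·0.15 + 11·0.17
 = 10.92 + 4.5 + 4.84 + 3 + 1.87
 = 25.13

25.13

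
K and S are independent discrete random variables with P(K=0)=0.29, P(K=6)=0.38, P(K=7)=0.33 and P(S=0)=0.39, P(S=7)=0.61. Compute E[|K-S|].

3.2602

E[|K-S|] = Σ_k Σ_s |k-s| · P(K=k)P(S=s)
 = 0·0.1131 + 7·0.1769 + 6·0.1482 + 1·0.2318 + 7·0.1287 + 0·0.2013
 = 0 + 1.2383 + 0.8892 + 0.2318 + 0.9009 + 0
 = 3.2602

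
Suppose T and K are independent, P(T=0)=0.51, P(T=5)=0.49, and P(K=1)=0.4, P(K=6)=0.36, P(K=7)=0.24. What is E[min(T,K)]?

E[min(T,K)] = Σ_t Σ_k min(t,k) · P(T=t)P(K=k)
 = 0·0.204 + 0·0.1836 + 0·0.1224 + 1·0.196 + 5·0.1764 + 5·0.1176
 = 0 + 0 + 0 + 0.196 + 0.882 + 0.588
 = 1.666

1.666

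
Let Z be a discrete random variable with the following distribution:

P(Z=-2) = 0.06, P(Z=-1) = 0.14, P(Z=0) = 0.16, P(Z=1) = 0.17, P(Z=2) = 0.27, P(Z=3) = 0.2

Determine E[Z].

E[Z] = Σ z·P(Z=z)
 = (-2)·0.06 + (-1)·0.14 + 0·0.16 + 1·0.17 + 2·0.27 + 3·0.2
 = (-0.12) + (-0.14) + 0 + 0.17 + 0.54 + 0.6
 = 1.05

1.05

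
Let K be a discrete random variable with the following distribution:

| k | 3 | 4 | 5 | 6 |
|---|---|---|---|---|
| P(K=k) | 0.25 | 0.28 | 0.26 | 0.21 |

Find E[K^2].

E[K^2] = Σ k^2·P(K=k)
 = 9·0.25 + 16·0.28 + 25·0.26 + 36·0.21
 = 2.25 + 4.48 + 6.5 + 7.56
 = 20.79

20.79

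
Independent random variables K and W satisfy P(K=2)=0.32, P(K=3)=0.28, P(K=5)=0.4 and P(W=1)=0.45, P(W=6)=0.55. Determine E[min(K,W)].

E[min(K,W)] = Σ_k Σ_w min(k,w) · P(K=k)P(W=w)
 = 1·0.144 + 2·0.176 + 1·0.126 + 3·0.154 + 1·0.18 + 5·0.22
 = 0.144 + 0.352 + 0.126 + 0.462 + 0.18 + 1.1
 = 2.364

2.364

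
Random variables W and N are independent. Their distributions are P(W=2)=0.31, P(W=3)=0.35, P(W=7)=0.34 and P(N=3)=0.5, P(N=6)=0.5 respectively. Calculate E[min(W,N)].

3.2

E[min(W,N)] = Σ_w Σ_n min(w,n) · P(W=w)P(N=n)
 = 2·0.155 + 2·0.155 + 3·0.175 + 3·0.175 + 3·0.17 + 6·0.17
 = 0.31 + 0.31 + 0.525 + 0.525 + 0.51 + 1.02
 = 3.2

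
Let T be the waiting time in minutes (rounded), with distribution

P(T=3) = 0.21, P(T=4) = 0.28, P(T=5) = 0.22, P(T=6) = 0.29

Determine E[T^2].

22.31

E[T^2] = Σ t^2·P(T=t)
 = 9·0.21 + 16·0.28 + 25·0.22 + 36·0.29
 = 1.89 + 4.48 + 5.5 + 10.44
 = 22.31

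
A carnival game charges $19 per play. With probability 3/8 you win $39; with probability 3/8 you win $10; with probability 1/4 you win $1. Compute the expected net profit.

E[payout] = 39·3/8 + 10·3/8 + 1·1/4
 = 117/8 + 15/4 + 1/4
 = 149/8
Net = 149/8 - 19 = -3/8

-0.375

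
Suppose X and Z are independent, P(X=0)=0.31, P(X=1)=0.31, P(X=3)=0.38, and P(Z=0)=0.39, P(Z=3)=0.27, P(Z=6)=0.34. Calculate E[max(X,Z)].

E[max(X,Z)] = Σ_x Σ_z max(x,z) · P(X=x)P(Z=z)
 = 0·0.1209 + 3·0.0837 + 6·0.1054 + 1·0.1209 + 3·0.0837 + 6·0.1054 + 3·0.1482 + 3·0.1026 + 6·0.1292
 = 0 + 0.2511 + 0.6324 + 0.1209 + 0.2511 + 0.6324 + 0.4446 + 0.3078 + 0.7752
 = 3.4155

3.4155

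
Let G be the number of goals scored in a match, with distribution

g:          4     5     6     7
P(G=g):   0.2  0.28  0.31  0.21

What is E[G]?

5.53

E[G] = Σ g·P(G=g)
 = 4·0.2 + 5·0.28 + 6·0.31 + 7·0.21
 = 0.8 + 1.4 + 1.86 + 1.47
 = 5.53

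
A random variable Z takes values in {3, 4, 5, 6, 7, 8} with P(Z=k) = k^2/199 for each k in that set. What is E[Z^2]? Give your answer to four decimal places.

43.9950

E[Z^2] = Σ z^2·P(Z=z)
 = 9·9/199 + 16·16/199 + 25·25/199 + 36·36/199 + 49·49/199 + 64·64/199
 = 81/199 + 256/199 + 625/199 + 1296/199 + 2401/199 + 4096/199
 = 8755/199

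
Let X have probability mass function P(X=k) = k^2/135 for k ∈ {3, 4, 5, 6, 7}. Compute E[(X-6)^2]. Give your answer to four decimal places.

1.6222

E[(X-6)^2] = Σ (x-6)^2·P(X=x)
 = 9·1/15 + 4·16/135 + 1·5/27 + 0·4/15 + 1·49/135
 = 3/5 + 64/135 + 5/27 + 0 + 49/135
 = 73/45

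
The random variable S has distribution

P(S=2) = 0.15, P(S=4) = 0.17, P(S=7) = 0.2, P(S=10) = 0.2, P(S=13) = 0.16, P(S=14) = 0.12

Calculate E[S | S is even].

7.28125

P(S is even) = 0.15 + 0.17 + 0.2 + 0.12 = 0.64.
E[S | S is even] = [2·0.15 + 4·0.17 + 10·0.2 + 14·0.12] / 0.64
 = 4.66 / 0.64
 = 233/32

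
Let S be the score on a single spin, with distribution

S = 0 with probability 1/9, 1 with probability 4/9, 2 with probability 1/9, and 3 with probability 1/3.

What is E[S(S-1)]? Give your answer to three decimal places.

2.222

E[S(S-1)] = Σ s(s-1)·P(S=s)
 = 0·1/9 + 0·4/9 + 2·1/9 + 6·1/3
 = 0 + 0 + 2/9 + 2
 = 20/9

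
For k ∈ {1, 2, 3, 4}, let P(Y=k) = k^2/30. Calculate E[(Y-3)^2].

E[(Y-3)^2] = Σ (y-3)^2·P(Y=y)
 = 4·1/30 + 1·2/15 + 0·3/10 + 1·8/15
 = 2/15 + 2/15 + 0 + 8/15
 = 4/5

0.8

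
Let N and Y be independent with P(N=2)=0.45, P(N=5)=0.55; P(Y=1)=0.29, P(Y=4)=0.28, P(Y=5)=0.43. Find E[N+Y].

7.21

E[N+Y] = Σ_n Σ_y (n+y) · P(N=n)P(Y=y)
 = 3·0.1305 + 6·0.126 + 7·0.1935 + 6·0.1595 + 9·0.154 + 10·0.2365
 = 0.3915 + 0.756 + 1.3545 + 0.957 + 1.386 + 2.365
 = 7.21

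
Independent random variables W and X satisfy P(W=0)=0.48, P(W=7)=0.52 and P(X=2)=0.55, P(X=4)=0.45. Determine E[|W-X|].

E[|W-X|] = Σ_w Σ_x |w-x| · P(W=w)P(X=x)
 = 2·0.264 + 4·0.216 + 5·0.286 + 3·0.234
 = 0.528 + 0.864 + 1.43 + 0.702
 = 3.524

3.524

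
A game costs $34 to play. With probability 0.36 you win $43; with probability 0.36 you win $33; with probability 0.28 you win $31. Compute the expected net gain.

2.04

E[payout] = 43·0.36 + 33·0.36 + 31·0.28
 = 15.48 + 11.88 + 8.68
 = 36.04
Net = 36.04 - 34 = 2.04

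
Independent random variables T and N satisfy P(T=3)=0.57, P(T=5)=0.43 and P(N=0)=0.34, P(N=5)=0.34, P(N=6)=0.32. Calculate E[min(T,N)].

2.5476

E[min(T,N)] = Σ_t Σ_n min(t,n) · P(T=t)P(N=n)
 = 0·0.1938 + 3·0.1938 + 3·0.1824 + 0·0.1462 + 5·0.1462 + 5·0.1376
 = 0 + 0.5814 + 0.5472 + 0 + 0.731 + 0.688
 = 2.5476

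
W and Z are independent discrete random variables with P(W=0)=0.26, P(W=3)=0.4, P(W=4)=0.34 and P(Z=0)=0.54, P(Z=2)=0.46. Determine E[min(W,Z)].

0.6808

E[min(W,Z)] = Σ_w Σ_z min(w,z) · P(W=w)P(Z=z)
 = 0·0.1404 + 0·0.1196 + 0·0.216 + 2·0.184 + 0·0.1836 + 2·0.1564
 = 0 + 0 + 0 + 0.368 + 0 + 0.3128
 = 0.6808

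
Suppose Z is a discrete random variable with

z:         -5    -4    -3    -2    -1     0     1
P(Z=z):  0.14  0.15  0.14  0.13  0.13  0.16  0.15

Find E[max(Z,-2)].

E[max(Z,-2)] = Σ max(z,-2)·P(Z=z)
 = (-2)·0.14 + (-2)·0.15 + (-2)·0.14 + (-2)·0.13 + (-1)·0.13 + 0·0.16 + 1·0.15
 = (-0.28) + (-0.3) + (-0.28) + (-0.26) + (-0.13) + 0 + 0.15
 = -1.1

-1.1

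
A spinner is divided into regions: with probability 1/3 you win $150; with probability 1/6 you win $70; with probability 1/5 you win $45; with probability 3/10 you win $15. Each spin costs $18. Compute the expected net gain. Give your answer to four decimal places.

57.1667

E[payout] = 150·1/3 + 70·1/6 + 45·1/5 + 15·3/10
 = 50 + 35/3 + 9 + 9/2
 = 451/6
Net = 451/6 - 18 = 343/6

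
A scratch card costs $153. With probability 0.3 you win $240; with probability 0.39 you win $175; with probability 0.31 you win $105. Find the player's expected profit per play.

E[payout] = 240·0.3 + 175·0.39 + 105·0.31
 = 72 + 68.25 + 32.55
 = 172.8
Net = 172.8 - 153 = 19.8

19.8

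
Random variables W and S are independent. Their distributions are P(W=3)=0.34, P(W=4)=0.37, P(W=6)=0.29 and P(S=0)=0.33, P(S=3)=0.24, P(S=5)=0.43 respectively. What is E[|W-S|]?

E[|W-S|] = Σ_w Σ_s |w-s| · P(W=w)P(S=s)
 = 3·0.1122 + 0·0.0816 + 2·0.1462 + 4·0.1221 + 1·0.0888 + 1·0.1591 + 6·0.0957 + 3·0.0696 + 1·0.1247
 = 0.3366 + 0 + 0.2924 + 0.4884 + 0.0888 + 0.1591 + 0.5742 + 0.2088 + 0.1247
 = 2.273

2.273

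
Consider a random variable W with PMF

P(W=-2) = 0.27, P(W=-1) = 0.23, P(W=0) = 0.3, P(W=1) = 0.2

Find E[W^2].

1.51

E[W^2] = Σ w^2·P(W=w)
 = 4·0.27 + 1·0.23 + 0·0.3 + 1·0.2
 = 1.08 + 0.23 + 0 + 0.2
 = 1.51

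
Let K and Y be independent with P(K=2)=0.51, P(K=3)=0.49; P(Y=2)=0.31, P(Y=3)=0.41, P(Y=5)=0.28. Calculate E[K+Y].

5.74

E[K+Y] = Σ_k Σ_y (k+y) · P(K=k)P(Y=y)
 = 4·0.1581 + 5·0.2091 + 7·0.1428 + 5·0.1519 + 6·0.2009 + 8·0.1372
 = 0.6324 + 1.0455 + 0.9996 + 0.7595 + 1.2054 + 1.0976
 = 5.74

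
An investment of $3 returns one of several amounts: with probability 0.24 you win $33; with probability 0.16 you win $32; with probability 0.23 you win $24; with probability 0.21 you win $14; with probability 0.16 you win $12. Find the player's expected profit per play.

E[payout] = 33·0.24 + 32·0.16 + 24·0.23 + 14·0.21 + 12·0.16
 = 7.92 + 5.12 + 5.52 + 2.94 + 1.92
 = 23.42
Net = 23.42 - 3 = 20.42

20.42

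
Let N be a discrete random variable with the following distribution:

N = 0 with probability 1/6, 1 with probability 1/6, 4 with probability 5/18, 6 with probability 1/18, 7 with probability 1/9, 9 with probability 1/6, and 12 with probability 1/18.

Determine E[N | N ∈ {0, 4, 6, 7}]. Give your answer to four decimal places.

P(N ∈ {0, 4, 6, 7}) = 1/6 + 5/18 + 1/18 + 1/9 = 11/18.
E[N | N ∈ {0, 4, 6, 7}] = [0·1/6 + 4·5/18 + 6·1/18 + 7·1/9] / (11/18)
 = 20/9 / (11/18)
 = 40/11

3.6364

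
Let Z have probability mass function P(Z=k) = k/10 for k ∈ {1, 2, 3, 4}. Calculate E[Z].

3

E[Z] = Σ z·P(Z=z)
 = 1·1/10 + 2·1/5 + 3·3/10 + 4·2/5
 = 1/10 + 2/5 + 9/10 + 8/5
 = 3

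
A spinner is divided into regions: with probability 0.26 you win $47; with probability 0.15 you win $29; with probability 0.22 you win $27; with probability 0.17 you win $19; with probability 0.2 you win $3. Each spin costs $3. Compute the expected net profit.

E[payout] = 47·0.26 + 29·0.15 + 27·0.22 + 19·0.17 + 3·0.2
 = 12.22 + 4.35 + 5.94 + 3.23 + 0.6
 = 26.34
Net = 26.34 - 3 = 23.34

23.34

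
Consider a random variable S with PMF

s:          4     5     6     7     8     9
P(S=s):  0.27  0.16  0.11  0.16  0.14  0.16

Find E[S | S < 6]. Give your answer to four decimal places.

4.3721

P(S < 6) = 0.27 + 0.16 = 0.43.
E[S | S < 6] = [4·0.27 + 5·0.16] / 0.43
 = 1.88 / 0.43
 = 188/43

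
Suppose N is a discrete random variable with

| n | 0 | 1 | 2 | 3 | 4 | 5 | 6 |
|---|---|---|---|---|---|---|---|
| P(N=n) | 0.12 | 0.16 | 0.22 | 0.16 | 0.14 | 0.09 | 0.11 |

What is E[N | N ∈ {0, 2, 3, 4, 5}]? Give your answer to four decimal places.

P(N ∈ {0, 2, 3, 4, 5}) = 0.12 + 0.22 + 0.16 + 0.14 + 0.09 = 0.73.
E[N | N ∈ {0, 2, 3, 4, 5}] = [0·0.12 + 2·0.22 + 3·0.16 + 4·0.14 + 5·0.09] / 0.73
 = 1.93 / 0.73
 = 193/73

2.6438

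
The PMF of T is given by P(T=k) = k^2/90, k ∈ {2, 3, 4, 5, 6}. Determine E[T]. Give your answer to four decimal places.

4.8889

E[T] = Σ t·P(T=t)
 = 2·2/45 + 3·1/10 + 4·8/45 + 5·5/18 + 6·2/5
 = 4/45 + 3/10 + 32/45 + 25/18 + 12/5
 = 44/9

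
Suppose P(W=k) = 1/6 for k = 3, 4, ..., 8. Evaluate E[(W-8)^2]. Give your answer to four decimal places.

E[(W-8)^2] = Σ (w-8)^2·P(W=w)
 = 25·1/6 + 16·1/6 + 9·1/6 + 4·1/6 + 1·1/6 + 0·1/6
 = 25/6 + 8/3 + 3/2 + 2/3 + 1/6 + 0
 = 55/6

9.1667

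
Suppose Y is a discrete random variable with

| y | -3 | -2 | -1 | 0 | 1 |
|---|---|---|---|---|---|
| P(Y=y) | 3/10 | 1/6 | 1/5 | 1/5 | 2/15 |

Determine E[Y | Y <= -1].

P(Y <= -1) = 3/10 + 1/6 + 1/5 = 2/3.
E[Y | Y <= -1] = [(-3)·3/10 + (-2)·1/6 + (-1)·1/5] / (2/3)
 = -43/30 / (2/3)
 = -43/20

-2.15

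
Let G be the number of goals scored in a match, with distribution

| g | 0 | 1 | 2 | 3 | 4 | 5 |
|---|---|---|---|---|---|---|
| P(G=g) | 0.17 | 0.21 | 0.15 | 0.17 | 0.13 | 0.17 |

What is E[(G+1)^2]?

E[(G+1)^2] = Σ (g+1)^2·P(G=g)
 = 1·0.17 + 4·0.21 + 9·0.15 + 16·0.17 + 25·0.13 + 36·0.17
 = 0.17 + 0.84 + 1.35 + 2.72 + 3.25 + 6.12
 = 14.45

14.45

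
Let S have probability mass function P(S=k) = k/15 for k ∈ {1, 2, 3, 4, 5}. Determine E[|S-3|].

E[|S-3|] = Σ |s-3|·P(S=s)
 = 2·1/15 + 1·2/15 + 0·1/5 + 1·4/15 + 2·1/3
 = 2/15 + 2/15 + 0 + 4/15 + 2/3
 = 6/5

1.2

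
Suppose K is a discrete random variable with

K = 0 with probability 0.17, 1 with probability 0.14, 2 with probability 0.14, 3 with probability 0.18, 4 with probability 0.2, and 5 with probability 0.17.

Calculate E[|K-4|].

E[|K-4|] = Σ |k-4|·P(K=k)
 = 4·0.17 + 3·0.14 + 2·0.14 + 1·0.18 + 0·0.2 + 1·0.17
 = 0.68 + 0.42 + 0.28 + 0.18 + 0 + 0.17
 = 1.73

1.73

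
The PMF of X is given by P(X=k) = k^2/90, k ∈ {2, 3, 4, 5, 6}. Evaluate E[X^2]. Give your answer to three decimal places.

25.267

E[X^2] = Σ x^2·P(X=x)
 = 4·2/45 + 9·1/10 + 16·8/45 + 25·5/18 + 36·2/5
 = 8/45 + 9/10 + 128/45 + 125/18 + 72/5
 = 379/15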